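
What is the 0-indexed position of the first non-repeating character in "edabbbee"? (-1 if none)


Input: edabbbee
Character frequencies:
  'a': 1
  'b': 3
  'd': 1
  'e': 3
Scanning left to right for freq == 1:
  Position 0 ('e'): freq=3, skip
  Position 1 ('d'): unique! => answer = 1

1


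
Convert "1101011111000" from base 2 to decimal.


Input: "1101011111000" in base 2
Positional expansion:
  Digit '1' (value 1) x 2^12 = 4096
  Digit '1' (value 1) x 2^11 = 2048
  Digit '0' (value 0) x 2^10 = 0
  Digit '1' (value 1) x 2^9 = 512
  Digit '0' (value 0) x 2^8 = 0
  Digit '1' (value 1) x 2^7 = 128
  Digit '1' (value 1) x 2^6 = 64
  Digit '1' (value 1) x 2^5 = 32
  Digit '1' (value 1) x 2^4 = 16
  Digit '1' (value 1) x 2^3 = 8
  Digit '0' (value 0) x 2^2 = 0
  Digit '0' (value 0) x 2^1 = 0
  Digit '0' (value 0) x 2^0 = 0
Sum = 6904

6904


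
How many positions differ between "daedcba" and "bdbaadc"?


Comparing "daedcba" and "bdbaadc" position by position:
  Position 0: 'd' vs 'b' => DIFFER
  Position 1: 'a' vs 'd' => DIFFER
  Position 2: 'e' vs 'b' => DIFFER
  Position 3: 'd' vs 'a' => DIFFER
  Position 4: 'c' vs 'a' => DIFFER
  Position 5: 'b' vs 'd' => DIFFER
  Position 6: 'a' vs 'c' => DIFFER
Positions that differ: 7

7


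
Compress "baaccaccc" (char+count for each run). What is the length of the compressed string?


Input: baaccaccc
Runs:
  'b' x 1 => "b1"
  'a' x 2 => "a2"
  'c' x 2 => "c2"
  'a' x 1 => "a1"
  'c' x 3 => "c3"
Compressed: "b1a2c2a1c3"
Compressed length: 10

10


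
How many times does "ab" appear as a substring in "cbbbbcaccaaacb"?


Searching for "ab" in "cbbbbcaccaaacb"
Scanning each position:
  Position 0: "cb" => no
  Position 1: "bb" => no
  Position 2: "bb" => no
  Position 3: "bb" => no
  Position 4: "bc" => no
  Position 5: "ca" => no
  Position 6: "ac" => no
  Position 7: "cc" => no
  Position 8: "ca" => no
  Position 9: "aa" => no
  Position 10: "aa" => no
  Position 11: "ac" => no
  Position 12: "cb" => no
Total occurrences: 0

0


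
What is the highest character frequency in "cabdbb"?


Input: cabdbb
Character counts:
  'a': 1
  'b': 3
  'c': 1
  'd': 1
Maximum frequency: 3

3


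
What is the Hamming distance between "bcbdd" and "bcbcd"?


Comparing "bcbdd" and "bcbcd" position by position:
  Position 0: 'b' vs 'b' => same
  Position 1: 'c' vs 'c' => same
  Position 2: 'b' vs 'b' => same
  Position 3: 'd' vs 'c' => differ
  Position 4: 'd' vs 'd' => same
Total differences (Hamming distance): 1

1


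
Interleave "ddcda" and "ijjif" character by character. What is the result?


Interleaving "ddcda" and "ijjif":
  Position 0: 'd' from first, 'i' from second => "di"
  Position 1: 'd' from first, 'j' from second => "dj"
  Position 2: 'c' from first, 'j' from second => "cj"
  Position 3: 'd' from first, 'i' from second => "di"
  Position 4: 'a' from first, 'f' from second => "af"
Result: didjcjdiaf

didjcjdiaf


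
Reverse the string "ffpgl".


Input: ffpgl
Reading characters right to left:
  Position 4: 'l'
  Position 3: 'g'
  Position 2: 'p'
  Position 1: 'f'
  Position 0: 'f'
Reversed: lgpff

lgpff


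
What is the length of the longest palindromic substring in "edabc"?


Input: "edabc"
Checking substrings for palindromes:
  No multi-char palindromic substrings found
Longest palindromic substring: "e" with length 1

1


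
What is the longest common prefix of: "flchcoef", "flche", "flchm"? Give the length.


Words: flchcoef, flche, flchm
  Position 0: all 'f' => match
  Position 1: all 'l' => match
  Position 2: all 'c' => match
  Position 3: all 'h' => match
  Position 4: ('c', 'e', 'm') => mismatch, stop
LCP = "flch" (length 4)

4


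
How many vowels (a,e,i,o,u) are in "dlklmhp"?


Input: dlklmhp
Checking each character:
  'd' at position 0: consonant
  'l' at position 1: consonant
  'k' at position 2: consonant
  'l' at position 3: consonant
  'm' at position 4: consonant
  'h' at position 5: consonant
  'p' at position 6: consonant
Total vowels: 0

0


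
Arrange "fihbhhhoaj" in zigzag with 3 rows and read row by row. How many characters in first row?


Zigzag "fihbhhhoaj" into 3 rows:
Placing characters:
  'f' => row 0
  'i' => row 1
  'h' => row 2
  'b' => row 1
  'h' => row 0
  'h' => row 1
  'h' => row 2
  'o' => row 1
  'a' => row 0
  'j' => row 1
Rows:
  Row 0: "fha"
  Row 1: "ibhoj"
  Row 2: "hh"
First row length: 3

3


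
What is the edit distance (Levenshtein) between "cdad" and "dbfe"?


Computing edit distance: "cdad" -> "dbfe"
DP table:
           d    b    f    e
      0    1    2    3    4
  c   1    1    2    3    4
  d   2    1    2    3    4
  a   3    2    2    3    4
  d   4    3    3    3    4
Edit distance = dp[4][4] = 4

4


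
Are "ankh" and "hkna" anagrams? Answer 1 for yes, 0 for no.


Strings: "ankh", "hkna"
Sorted first:  ahkn
Sorted second: ahkn
Sorted forms match => anagrams

1


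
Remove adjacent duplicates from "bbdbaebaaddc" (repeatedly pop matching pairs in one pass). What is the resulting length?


Input: bbdbaebaaddc
Stack-based adjacent duplicate removal:
  Read 'b': push. Stack: b
  Read 'b': matches stack top 'b' => pop. Stack: (empty)
  Read 'd': push. Stack: d
  Read 'b': push. Stack: db
  Read 'a': push. Stack: dba
  Read 'e': push. Stack: dbae
  Read 'b': push. Stack: dbaeb
  Read 'a': push. Stack: dbaeba
  Read 'a': matches stack top 'a' => pop. Stack: dbaeb
  Read 'd': push. Stack: dbaebd
  Read 'd': matches stack top 'd' => pop. Stack: dbaeb
  Read 'c': push. Stack: dbaebc
Final stack: "dbaebc" (length 6)

6


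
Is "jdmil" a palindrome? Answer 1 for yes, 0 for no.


Input: jdmil
Reversed: limdj
  Compare pos 0 ('j') with pos 4 ('l'): MISMATCH
  Compare pos 1 ('d') with pos 3 ('i'): MISMATCH
Result: not a palindrome

0


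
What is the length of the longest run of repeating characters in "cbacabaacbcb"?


Input: "cbacabaacbcb"
Scanning for longest run:
  Position 1 ('b'): new char, reset run to 1
  Position 2 ('a'): new char, reset run to 1
  Position 3 ('c'): new char, reset run to 1
  Position 4 ('a'): new char, reset run to 1
  Position 5 ('b'): new char, reset run to 1
  Position 6 ('a'): new char, reset run to 1
  Position 7 ('a'): continues run of 'a', length=2
  Position 8 ('c'): new char, reset run to 1
  Position 9 ('b'): new char, reset run to 1
  Position 10 ('c'): new char, reset run to 1
  Position 11 ('b'): new char, reset run to 1
Longest run: 'a' with length 2

2


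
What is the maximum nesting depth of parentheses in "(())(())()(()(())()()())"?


Input: "(())(())()(()(())()()())"
Tracking depth:
  Position 0 '(': depth becomes 1
  Position 1 '(': depth becomes 2
  Position 2 ')': depth becomes 1
  Position 3 ')': depth becomes 0
  Position 4 '(': depth becomes 1
  Position 5 '(': depth becomes 2
  Position 6 ')': depth becomes 1
  Position 7 ')': depth becomes 0
  Position 8 '(': depth becomes 1
  Position 9 ')': depth becomes 0
  Position 10 '(': depth becomes 1
  Position 11 '(': depth becomes 2
  Position 12 ')': depth becomes 1
  Position 13 '(': depth becomes 2
  Position 14 '(': depth becomes 3
  Position 15 ')': depth becomes 2
  Position 16 ')': depth becomes 1
  Position 17 '(': depth becomes 2
  Position 18 ')': depth becomes 1
  Position 19 '(': depth becomes 2
  Position 20 ')': depth becomes 1
  Position 21 '(': depth becomes 2
  Position 22 ')': depth becomes 1
  Position 23 ')': depth becomes 0
Maximum depth reached: 3

3


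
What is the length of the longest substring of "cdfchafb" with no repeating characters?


Input: "cdfchafb"
Sliding window (track last position of each char):
  Position 0 ('c'): window [0,0] length 1 -- new best
  Position 1 ('d'): window [0,1] length 2 -- new best
  Position 2 ('f'): window [0,2] length 3 -- new best
  Position 3 ('c'): repeat (last at 0), move window start to 1
  Position 3 ('c'): window [1,3] length 3
  Position 4 ('h'): window [1,4] length 4 -- new best
  Position 5 ('a'): window [1,5] length 5 -- new best
  Position 6 ('f'): repeat (last at 2), move window start to 3
  Position 6 ('f'): window [3,6] length 4
  Position 7 ('b'): window [3,7] length 5
Longest substring with no repeats: "dfcha" with length 5

5


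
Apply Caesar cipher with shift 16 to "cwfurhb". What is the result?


Caesar cipher: shift "cwfurhb" by 16
  'c' (pos 2) + 16 = pos 18 = 's'
  'w' (pos 22) + 16 = pos 12 = 'm'
  'f' (pos 5) + 16 = pos 21 = 'v'
  'u' (pos 20) + 16 = pos 10 = 'k'
  'r' (pos 17) + 16 = pos 7 = 'h'
  'h' (pos 7) + 16 = pos 23 = 'x'
  'b' (pos 1) + 16 = pos 17 = 'r'
Result: smvkhxr

smvkhxr


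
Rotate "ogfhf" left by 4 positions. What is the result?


Input: "ogfhf", rotate left by 4
First 4 characters: "ogfh"
Remaining characters: "f"
Concatenate remaining + first: "f" + "ogfh" = "fogfh"

fogfh


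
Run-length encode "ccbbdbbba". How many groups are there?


Input: ccbbdbbba
Scanning for consecutive runs:
  Group 1: 'c' x 2 (positions 0-1)
  Group 2: 'b' x 2 (positions 2-3)
  Group 3: 'd' x 1 (positions 4-4)
  Group 4: 'b' x 3 (positions 5-7)
  Group 5: 'a' x 1 (positions 8-8)
Total groups: 5

5


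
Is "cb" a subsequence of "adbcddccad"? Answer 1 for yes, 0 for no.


Check if "cb" is a subsequence of "adbcddccad"
Greedy scan:
  Position 0 ('a'): no match needed
  Position 1 ('d'): no match needed
  Position 2 ('b'): no match needed
  Position 3 ('c'): matches sub[0] = 'c'
  Position 4 ('d'): no match needed
  Position 5 ('d'): no match needed
  Position 6 ('c'): no match needed
  Position 7 ('c'): no match needed
  Position 8 ('a'): no match needed
  Position 9 ('d'): no match needed
Only matched 1/2 characters => not a subsequence

0


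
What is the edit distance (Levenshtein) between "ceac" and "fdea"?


Computing edit distance: "ceac" -> "fdea"
DP table:
           f    d    e    a
      0    1    2    3    4
  c   1    1    2    3    4
  e   2    2    2    2    3
  a   3    3    3    3    2
  c   4    4    4    4    3
Edit distance = dp[4][4] = 3

3


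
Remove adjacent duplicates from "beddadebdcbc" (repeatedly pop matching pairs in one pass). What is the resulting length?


Input: beddadebdcbc
Stack-based adjacent duplicate removal:
  Read 'b': push. Stack: b
  Read 'e': push. Stack: be
  Read 'd': push. Stack: bed
  Read 'd': matches stack top 'd' => pop. Stack: be
  Read 'a': push. Stack: bea
  Read 'd': push. Stack: bead
  Read 'e': push. Stack: beade
  Read 'b': push. Stack: beadeb
  Read 'd': push. Stack: beadebd
  Read 'c': push. Stack: beadebdc
  Read 'b': push. Stack: beadebdcb
  Read 'c': push. Stack: beadebdcbc
Final stack: "beadebdcbc" (length 10)

10


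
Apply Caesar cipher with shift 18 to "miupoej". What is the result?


Caesar cipher: shift "miupoej" by 18
  'm' (pos 12) + 18 = pos 4 = 'e'
  'i' (pos 8) + 18 = pos 0 = 'a'
  'u' (pos 20) + 18 = pos 12 = 'm'
  'p' (pos 15) + 18 = pos 7 = 'h'
  'o' (pos 14) + 18 = pos 6 = 'g'
  'e' (pos 4) + 18 = pos 22 = 'w'
  'j' (pos 9) + 18 = pos 1 = 'b'
Result: eamhgwb

eamhgwb


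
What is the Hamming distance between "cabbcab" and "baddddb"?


Comparing "cabbcab" and "baddddb" position by position:
  Position 0: 'c' vs 'b' => differ
  Position 1: 'a' vs 'a' => same
  Position 2: 'b' vs 'd' => differ
  Position 3: 'b' vs 'd' => differ
  Position 4: 'c' vs 'd' => differ
  Position 5: 'a' vs 'd' => differ
  Position 6: 'b' vs 'b' => same
Total differences (Hamming distance): 5

5


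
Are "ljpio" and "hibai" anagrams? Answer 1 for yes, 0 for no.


Strings: "ljpio", "hibai"
Sorted first:  ijlop
Sorted second: abhii
Differ at position 0: 'i' vs 'a' => not anagrams

0


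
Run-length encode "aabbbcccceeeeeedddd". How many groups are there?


Input: aabbbcccceeeeeedddd
Scanning for consecutive runs:
  Group 1: 'a' x 2 (positions 0-1)
  Group 2: 'b' x 3 (positions 2-4)
  Group 3: 'c' x 4 (positions 5-8)
  Group 4: 'e' x 6 (positions 9-14)
  Group 5: 'd' x 4 (positions 15-18)
Total groups: 5

5


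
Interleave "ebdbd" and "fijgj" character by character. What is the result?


Interleaving "ebdbd" and "fijgj":
  Position 0: 'e' from first, 'f' from second => "ef"
  Position 1: 'b' from first, 'i' from second => "bi"
  Position 2: 'd' from first, 'j' from second => "dj"
  Position 3: 'b' from first, 'g' from second => "bg"
  Position 4: 'd' from first, 'j' from second => "dj"
Result: efbidjbgdj

efbidjbgdj


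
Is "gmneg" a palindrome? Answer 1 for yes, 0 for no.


Input: gmneg
Reversed: genmg
  Compare pos 0 ('g') with pos 4 ('g'): match
  Compare pos 1 ('m') with pos 3 ('e'): MISMATCH
Result: not a palindrome

0


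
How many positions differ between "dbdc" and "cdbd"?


Comparing "dbdc" and "cdbd" position by position:
  Position 0: 'd' vs 'c' => DIFFER
  Position 1: 'b' vs 'd' => DIFFER
  Position 2: 'd' vs 'b' => DIFFER
  Position 3: 'c' vs 'd' => DIFFER
Positions that differ: 4

4


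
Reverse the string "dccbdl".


Input: dccbdl
Reading characters right to left:
  Position 5: 'l'
  Position 4: 'd'
  Position 3: 'b'
  Position 2: 'c'
  Position 1: 'c'
  Position 0: 'd'
Reversed: ldbccd

ldbccd


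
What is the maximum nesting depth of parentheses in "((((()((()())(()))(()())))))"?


Input: "((((()((()())(()))(()())))))"
Tracking depth:
  Position 0 '(': depth becomes 1
  Position 1 '(': depth becomes 2
  Position 2 '(': depth becomes 3
  Position 3 '(': depth becomes 4
  Position 4 '(': depth becomes 5
  Position 5 ')': depth becomes 4
  Position 6 '(': depth becomes 5
  Position 7 '(': depth becomes 6
  Position 8 '(': depth becomes 7
  Position 9 ')': depth becomes 6
  Position 10 '(': depth becomes 7
  Position 11 ')': depth becomes 6
  Position 12 ')': depth becomes 5
  Position 13 '(': depth becomes 6
  Position 14 '(': depth becomes 7
  Position 15 ')': depth becomes 6
  Position 16 ')': depth becomes 5
  Position 17 ')': depth becomes 4
  Position 18 '(': depth becomes 5
  Position 19 '(': depth becomes 6
  Position 20 ')': depth becomes 5
  Position 21 '(': depth becomes 6
  Position 22 ')': depth becomes 5
  Position 23 ')': depth becomes 4
  Position 24 ')': depth becomes 3
  Position 25 ')': depth becomes 2
  Position 26 ')': depth becomes 1
  Position 27 ')': depth becomes 0
Maximum depth reached: 7

7


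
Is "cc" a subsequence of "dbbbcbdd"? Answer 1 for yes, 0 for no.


Check if "cc" is a subsequence of "dbbbcbdd"
Greedy scan:
  Position 0 ('d'): no match needed
  Position 1 ('b'): no match needed
  Position 2 ('b'): no match needed
  Position 3 ('b'): no match needed
  Position 4 ('c'): matches sub[0] = 'c'
  Position 5 ('b'): no match needed
  Position 6 ('d'): no match needed
  Position 7 ('d'): no match needed
Only matched 1/2 characters => not a subsequence

0


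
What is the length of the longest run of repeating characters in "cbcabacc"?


Input: "cbcabacc"
Scanning for longest run:
  Position 1 ('b'): new char, reset run to 1
  Position 2 ('c'): new char, reset run to 1
  Position 3 ('a'): new char, reset run to 1
  Position 4 ('b'): new char, reset run to 1
  Position 5 ('a'): new char, reset run to 1
  Position 6 ('c'): new char, reset run to 1
  Position 7 ('c'): continues run of 'c', length=2
Longest run: 'c' with length 2

2


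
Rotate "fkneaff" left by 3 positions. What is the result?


Input: "fkneaff", rotate left by 3
First 3 characters: "fkn"
Remaining characters: "eaff"
Concatenate remaining + first: "eaff" + "fkn" = "eafffkn"

eafffkn


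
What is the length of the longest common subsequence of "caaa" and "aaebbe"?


LCS of "caaa" and "aaebbe"
DP table:
           a    a    e    b    b    e
      0    0    0    0    0    0    0
  c   0    0    0    0    0    0    0
  a   0    1    1    1    1    1    1
  a   0    1    2    2    2    2    2
  a   0    1    2    2    2    2    2
LCS length = dp[4][6] = 2

2


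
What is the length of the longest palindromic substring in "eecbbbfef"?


Input: "eecbbbfef"
Checking substrings for palindromes:
  [3:6] "bbb" (len 3) => palindrome
  [6:9] "fef" (len 3) => palindrome
  [0:2] "ee" (len 2) => palindrome
  [3:5] "bb" (len 2) => palindrome
  [4:6] "bb" (len 2) => palindrome
Longest palindromic substring: "bbb" with length 3

3


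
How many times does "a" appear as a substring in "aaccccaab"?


Searching for "a" in "aaccccaab"
Scanning each position:
  Position 0: "a" => MATCH
  Position 1: "a" => MATCH
  Position 2: "c" => no
  Position 3: "c" => no
  Position 4: "c" => no
  Position 5: "c" => no
  Position 6: "a" => MATCH
  Position 7: "a" => MATCH
  Position 8: "b" => no
Total occurrences: 4

4


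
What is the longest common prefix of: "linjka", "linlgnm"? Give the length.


Words: linjka, linlgnm
  Position 0: all 'l' => match
  Position 1: all 'i' => match
  Position 2: all 'n' => match
  Position 3: ('j', 'l') => mismatch, stop
LCP = "lin" (length 3)

3


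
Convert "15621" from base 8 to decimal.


Input: "15621" in base 8
Positional expansion:
  Digit '1' (value 1) x 8^4 = 4096
  Digit '5' (value 5) x 8^3 = 2560
  Digit '6' (value 6) x 8^2 = 384
  Digit '2' (value 2) x 8^1 = 16
  Digit '1' (value 1) x 8^0 = 1
Sum = 7057

7057


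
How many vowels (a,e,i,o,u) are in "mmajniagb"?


Input: mmajniagb
Checking each character:
  'm' at position 0: consonant
  'm' at position 1: consonant
  'a' at position 2: vowel (running total: 1)
  'j' at position 3: consonant
  'n' at position 4: consonant
  'i' at position 5: vowel (running total: 2)
  'a' at position 6: vowel (running total: 3)
  'g' at position 7: consonant
  'b' at position 8: consonant
Total vowels: 3

3


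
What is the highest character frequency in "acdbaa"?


Input: acdbaa
Character counts:
  'a': 3
  'b': 1
  'c': 1
  'd': 1
Maximum frequency: 3

3


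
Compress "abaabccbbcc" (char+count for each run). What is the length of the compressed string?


Input: abaabccbbcc
Runs:
  'a' x 1 => "a1"
  'b' x 1 => "b1"
  'a' x 2 => "a2"
  'b' x 1 => "b1"
  'c' x 2 => "c2"
  'b' x 2 => "b2"
  'c' x 2 => "c2"
Compressed: "a1b1a2b1c2b2c2"
Compressed length: 14

14


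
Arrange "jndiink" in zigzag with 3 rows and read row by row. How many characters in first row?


Zigzag "jndiink" into 3 rows:
Placing characters:
  'j' => row 0
  'n' => row 1
  'd' => row 2
  'i' => row 1
  'i' => row 0
  'n' => row 1
  'k' => row 2
Rows:
  Row 0: "ji"
  Row 1: "nin"
  Row 2: "dk"
First row length: 2

2


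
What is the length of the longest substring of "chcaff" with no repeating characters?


Input: "chcaff"
Sliding window (track last position of each char):
  Position 0 ('c'): window [0,0] length 1 -- new best
  Position 1 ('h'): window [0,1] length 2 -- new best
  Position 2 ('c'): repeat (last at 0), move window start to 1
  Position 2 ('c'): window [1,2] length 2
  Position 3 ('a'): window [1,3] length 3 -- new best
  Position 4 ('f'): window [1,4] length 4 -- new best
  Position 5 ('f'): repeat (last at 4), move window start to 5
  Position 5 ('f'): window [5,5] length 1
Longest substring with no repeats: "hcaf" with length 4

4


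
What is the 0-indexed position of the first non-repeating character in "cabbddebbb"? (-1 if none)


Input: cabbddebbb
Character frequencies:
  'a': 1
  'b': 5
  'c': 1
  'd': 2
  'e': 1
Scanning left to right for freq == 1:
  Position 0 ('c'): unique! => answer = 0

0


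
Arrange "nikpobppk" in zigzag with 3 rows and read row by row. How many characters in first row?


Zigzag "nikpobppk" into 3 rows:
Placing characters:
  'n' => row 0
  'i' => row 1
  'k' => row 2
  'p' => row 1
  'o' => row 0
  'b' => row 1
  'p' => row 2
  'p' => row 1
  'k' => row 0
Rows:
  Row 0: "nok"
  Row 1: "ipbp"
  Row 2: "kp"
First row length: 3

3


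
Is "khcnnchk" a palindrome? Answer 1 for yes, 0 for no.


Input: khcnnchk
Reversed: khcnnchk
  Compare pos 0 ('k') with pos 7 ('k'): match
  Compare pos 1 ('h') with pos 6 ('h'): match
  Compare pos 2 ('c') with pos 5 ('c'): match
  Compare pos 3 ('n') with pos 4 ('n'): match
Result: palindrome

1


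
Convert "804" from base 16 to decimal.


Input: "804" in base 16
Positional expansion:
  Digit '8' (value 8) x 16^2 = 2048
  Digit '0' (value 0) x 16^1 = 0
  Digit '4' (value 4) x 16^0 = 4
Sum = 2052

2052


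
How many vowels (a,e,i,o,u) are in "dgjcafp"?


Input: dgjcafp
Checking each character:
  'd' at position 0: consonant
  'g' at position 1: consonant
  'j' at position 2: consonant
  'c' at position 3: consonant
  'a' at position 4: vowel (running total: 1)
  'f' at position 5: consonant
  'p' at position 6: consonant
Total vowels: 1

1


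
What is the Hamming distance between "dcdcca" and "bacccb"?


Comparing "dcdcca" and "bacccb" position by position:
  Position 0: 'd' vs 'b' => differ
  Position 1: 'c' vs 'a' => differ
  Position 2: 'd' vs 'c' => differ
  Position 3: 'c' vs 'c' => same
  Position 4: 'c' vs 'c' => same
  Position 5: 'a' vs 'b' => differ
Total differences (Hamming distance): 4

4


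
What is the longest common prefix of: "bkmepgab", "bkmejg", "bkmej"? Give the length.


Words: bkmepgab, bkmejg, bkmej
  Position 0: all 'b' => match
  Position 1: all 'k' => match
  Position 2: all 'm' => match
  Position 3: all 'e' => match
  Position 4: ('p', 'j', 'j') => mismatch, stop
LCP = "bkme" (length 4)

4


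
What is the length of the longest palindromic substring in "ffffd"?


Input: "ffffd"
Checking substrings for palindromes:
  [0:4] "ffff" (len 4) => palindrome
  [0:3] "fff" (len 3) => palindrome
  [1:4] "fff" (len 3) => palindrome
  [0:2] "ff" (len 2) => palindrome
  [1:3] "ff" (len 2) => palindrome
  [2:4] "ff" (len 2) => palindrome
Longest palindromic substring: "ffff" with length 4

4


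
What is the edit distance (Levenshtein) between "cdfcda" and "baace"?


Computing edit distance: "cdfcda" -> "baace"
DP table:
           b    a    a    c    e
      0    1    2    3    4    5
  c   1    1    2    3    3    4
  d   2    2    2    3    4    4
  f   3    3    3    3    4    5
  c   4    4    4    4    3    4
  d   5    5    5    5    4    4
  a   6    6    5    5    5    5
Edit distance = dp[6][5] = 5

5


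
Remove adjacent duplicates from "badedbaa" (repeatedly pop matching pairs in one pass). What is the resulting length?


Input: badedbaa
Stack-based adjacent duplicate removal:
  Read 'b': push. Stack: b
  Read 'a': push. Stack: ba
  Read 'd': push. Stack: bad
  Read 'e': push. Stack: bade
  Read 'd': push. Stack: baded
  Read 'b': push. Stack: badedb
  Read 'a': push. Stack: badedba
  Read 'a': matches stack top 'a' => pop. Stack: badedb
Final stack: "badedb" (length 6)

6


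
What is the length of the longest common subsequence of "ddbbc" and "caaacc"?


LCS of "ddbbc" and "caaacc"
DP table:
           c    a    a    a    c    c
      0    0    0    0    0    0    0
  d   0    0    0    0    0    0    0
  d   0    0    0    0    0    0    0
  b   0    0    0    0    0    0    0
  b   0    0    0    0    0    0    0
  c   0    1    1    1    1    1    1
LCS length = dp[5][6] = 1

1


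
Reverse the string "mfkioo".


Input: mfkioo
Reading characters right to left:
  Position 5: 'o'
  Position 4: 'o'
  Position 3: 'i'
  Position 2: 'k'
  Position 1: 'f'
  Position 0: 'm'
Reversed: ooikfm

ooikfm


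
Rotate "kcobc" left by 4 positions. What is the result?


Input: "kcobc", rotate left by 4
First 4 characters: "kcob"
Remaining characters: "c"
Concatenate remaining + first: "c" + "kcob" = "ckcob"

ckcob


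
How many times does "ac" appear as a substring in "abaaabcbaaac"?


Searching for "ac" in "abaaabcbaaac"
Scanning each position:
  Position 0: "ab" => no
  Position 1: "ba" => no
  Position 2: "aa" => no
  Position 3: "aa" => no
  Position 4: "ab" => no
  Position 5: "bc" => no
  Position 6: "cb" => no
  Position 7: "ba" => no
  Position 8: "aa" => no
  Position 9: "aa" => no
  Position 10: "ac" => MATCH
Total occurrences: 1

1


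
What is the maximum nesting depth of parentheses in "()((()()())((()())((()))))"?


Input: "()((()()())((()())((()))))"
Tracking depth:
  Position 0 '(': depth becomes 1
  Position 1 ')': depth becomes 0
  Position 2 '(': depth becomes 1
  Position 3 '(': depth becomes 2
  Position 4 '(': depth becomes 3
  Position 5 ')': depth becomes 2
  Position 6 '(': depth becomes 3
  Position 7 ')': depth becomes 2
  Position 8 '(': depth becomes 3
  Position 9 ')': depth becomes 2
  Position 10 ')': depth becomes 1
  Position 11 '(': depth becomes 2
  Position 12 '(': depth becomes 3
  Position 13 '(': depth becomes 4
  Position 14 ')': depth becomes 3
  Position 15 '(': depth becomes 4
  Position 16 ')': depth becomes 3
  Position 17 ')': depth becomes 2
  Position 18 '(': depth becomes 3
  Position 19 '(': depth becomes 4
  Position 20 '(': depth becomes 5
  Position 21 ')': depth becomes 4
  Position 22 ')': depth becomes 3
  Position 23 ')': depth becomes 2
  Position 24 ')': depth becomes 1
  Position 25 ')': depth becomes 0
Maximum depth reached: 5

5


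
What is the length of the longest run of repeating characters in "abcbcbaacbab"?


Input: "abcbcbaacbab"
Scanning for longest run:
  Position 1 ('b'): new char, reset run to 1
  Position 2 ('c'): new char, reset run to 1
  Position 3 ('b'): new char, reset run to 1
  Position 4 ('c'): new char, reset run to 1
  Position 5 ('b'): new char, reset run to 1
  Position 6 ('a'): new char, reset run to 1
  Position 7 ('a'): continues run of 'a', length=2
  Position 8 ('c'): new char, reset run to 1
  Position 9 ('b'): new char, reset run to 1
  Position 10 ('a'): new char, reset run to 1
  Position 11 ('b'): new char, reset run to 1
Longest run: 'a' with length 2

2


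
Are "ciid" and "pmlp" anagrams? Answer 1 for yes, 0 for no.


Strings: "ciid", "pmlp"
Sorted first:  cdii
Sorted second: lmpp
Differ at position 0: 'c' vs 'l' => not anagrams

0


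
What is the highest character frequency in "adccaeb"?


Input: adccaeb
Character counts:
  'a': 2
  'b': 1
  'c': 2
  'd': 1
  'e': 1
Maximum frequency: 2

2


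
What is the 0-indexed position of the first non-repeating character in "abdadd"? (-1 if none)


Input: abdadd
Character frequencies:
  'a': 2
  'b': 1
  'd': 3
Scanning left to right for freq == 1:
  Position 0 ('a'): freq=2, skip
  Position 1 ('b'): unique! => answer = 1

1


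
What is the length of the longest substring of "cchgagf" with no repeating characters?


Input: "cchgagf"
Sliding window (track last position of each char):
  Position 0 ('c'): window [0,0] length 1 -- new best
  Position 1 ('c'): repeat (last at 0), move window start to 1
  Position 1 ('c'): window [1,1] length 1
  Position 2 ('h'): window [1,2] length 2 -- new best
  Position 3 ('g'): window [1,3] length 3 -- new best
  Position 4 ('a'): window [1,4] length 4 -- new best
  Position 5 ('g'): repeat (last at 3), move window start to 4
  Position 5 ('g'): window [4,5] length 2
  Position 6 ('f'): window [4,6] length 3
Longest substring with no repeats: "chga" with length 4

4


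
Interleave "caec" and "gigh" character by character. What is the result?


Interleaving "caec" and "gigh":
  Position 0: 'c' from first, 'g' from second => "cg"
  Position 1: 'a' from first, 'i' from second => "ai"
  Position 2: 'e' from first, 'g' from second => "eg"
  Position 3: 'c' from first, 'h' from second => "ch"
Result: cgaiegch

cgaiegch


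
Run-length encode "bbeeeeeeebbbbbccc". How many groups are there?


Input: bbeeeeeeebbbbbccc
Scanning for consecutive runs:
  Group 1: 'b' x 2 (positions 0-1)
  Group 2: 'e' x 7 (positions 2-8)
  Group 3: 'b' x 5 (positions 9-13)
  Group 4: 'c' x 3 (positions 14-16)
Total groups: 4

4


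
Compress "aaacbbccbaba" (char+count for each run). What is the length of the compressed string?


Input: aaacbbccbaba
Runs:
  'a' x 3 => "a3"
  'c' x 1 => "c1"
  'b' x 2 => "b2"
  'c' x 2 => "c2"
  'b' x 1 => "b1"
  'a' x 1 => "a1"
  'b' x 1 => "b1"
  'a' x 1 => "a1"
Compressed: "a3c1b2c2b1a1b1a1"
Compressed length: 16

16


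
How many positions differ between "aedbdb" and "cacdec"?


Comparing "aedbdb" and "cacdec" position by position:
  Position 0: 'a' vs 'c' => DIFFER
  Position 1: 'e' vs 'a' => DIFFER
  Position 2: 'd' vs 'c' => DIFFER
  Position 3: 'b' vs 'd' => DIFFER
  Position 4: 'd' vs 'e' => DIFFER
  Position 5: 'b' vs 'c' => DIFFER
Positions that differ: 6

6


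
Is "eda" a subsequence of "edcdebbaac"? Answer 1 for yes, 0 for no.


Check if "eda" is a subsequence of "edcdebbaac"
Greedy scan:
  Position 0 ('e'): matches sub[0] = 'e'
  Position 1 ('d'): matches sub[1] = 'd'
  Position 2 ('c'): no match needed
  Position 3 ('d'): no match needed
  Position 4 ('e'): no match needed
  Position 5 ('b'): no match needed
  Position 6 ('b'): no match needed
  Position 7 ('a'): matches sub[2] = 'a'
  Position 8 ('a'): no match needed
  Position 9 ('c'): no match needed
All 3 characters matched => is a subsequence

1


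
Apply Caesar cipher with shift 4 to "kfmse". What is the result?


Caesar cipher: shift "kfmse" by 4
  'k' (pos 10) + 4 = pos 14 = 'o'
  'f' (pos 5) + 4 = pos 9 = 'j'
  'm' (pos 12) + 4 = pos 16 = 'q'
  's' (pos 18) + 4 = pos 22 = 'w'
  'e' (pos 4) + 4 = pos 8 = 'i'
Result: ojqwi

ojqwi


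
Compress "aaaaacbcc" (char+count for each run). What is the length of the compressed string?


Input: aaaaacbcc
Runs:
  'a' x 5 => "a5"
  'c' x 1 => "c1"
  'b' x 1 => "b1"
  'c' x 2 => "c2"
Compressed: "a5c1b1c2"
Compressed length: 8

8


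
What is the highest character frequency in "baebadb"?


Input: baebadb
Character counts:
  'a': 2
  'b': 3
  'd': 1
  'e': 1
Maximum frequency: 3

3


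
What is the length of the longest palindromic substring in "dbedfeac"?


Input: "dbedfeac"
Checking substrings for palindromes:
  No multi-char palindromic substrings found
Longest palindromic substring: "d" with length 1

1


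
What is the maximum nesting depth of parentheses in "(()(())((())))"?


Input: "(()(())((())))"
Tracking depth:
  Position 0 '(': depth becomes 1
  Position 1 '(': depth becomes 2
  Position 2 ')': depth becomes 1
  Position 3 '(': depth becomes 2
  Position 4 '(': depth becomes 3
  Position 5 ')': depth becomes 2
  Position 6 ')': depth becomes 1
  Position 7 '(': depth becomes 2
  Position 8 '(': depth becomes 3
  Position 9 '(': depth becomes 4
  Position 10 ')': depth becomes 3
  Position 11 ')': depth becomes 2
  Position 12 ')': depth becomes 1
  Position 13 ')': depth becomes 0
Maximum depth reached: 4

4


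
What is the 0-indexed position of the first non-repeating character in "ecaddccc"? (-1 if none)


Input: ecaddccc
Character frequencies:
  'a': 1
  'c': 4
  'd': 2
  'e': 1
Scanning left to right for freq == 1:
  Position 0 ('e'): unique! => answer = 0

0


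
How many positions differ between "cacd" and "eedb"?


Comparing "cacd" and "eedb" position by position:
  Position 0: 'c' vs 'e' => DIFFER
  Position 1: 'a' vs 'e' => DIFFER
  Position 2: 'c' vs 'd' => DIFFER
  Position 3: 'd' vs 'b' => DIFFER
Positions that differ: 4

4


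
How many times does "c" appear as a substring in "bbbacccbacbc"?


Searching for "c" in "bbbacccbacbc"
Scanning each position:
  Position 0: "b" => no
  Position 1: "b" => no
  Position 2: "b" => no
  Position 3: "a" => no
  Position 4: "c" => MATCH
  Position 5: "c" => MATCH
  Position 6: "c" => MATCH
  Position 7: "b" => no
  Position 8: "a" => no
  Position 9: "c" => MATCH
  Position 10: "b" => no
  Position 11: "c" => MATCH
Total occurrences: 5

5


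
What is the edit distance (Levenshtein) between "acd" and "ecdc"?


Computing edit distance: "acd" -> "ecdc"
DP table:
           e    c    d    c
      0    1    2    3    4
  a   1    1    2    3    4
  c   2    2    1    2    3
  d   3    3    2    1    2
Edit distance = dp[3][4] = 2

2


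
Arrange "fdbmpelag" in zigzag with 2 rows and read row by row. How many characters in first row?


Zigzag "fdbmpelag" into 2 rows:
Placing characters:
  'f' => row 0
  'd' => row 1
  'b' => row 0
  'm' => row 1
  'p' => row 0
  'e' => row 1
  'l' => row 0
  'a' => row 1
  'g' => row 0
Rows:
  Row 0: "fbplg"
  Row 1: "dmea"
First row length: 5

5


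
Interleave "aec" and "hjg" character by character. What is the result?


Interleaving "aec" and "hjg":
  Position 0: 'a' from first, 'h' from second => "ah"
  Position 1: 'e' from first, 'j' from second => "ej"
  Position 2: 'c' from first, 'g' from second => "cg"
Result: ahejcg

ahejcg


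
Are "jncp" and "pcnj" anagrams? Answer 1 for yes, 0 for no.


Strings: "jncp", "pcnj"
Sorted first:  cjnp
Sorted second: cjnp
Sorted forms match => anagrams

1


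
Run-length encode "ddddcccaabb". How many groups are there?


Input: ddddcccaabb
Scanning for consecutive runs:
  Group 1: 'd' x 4 (positions 0-3)
  Group 2: 'c' x 3 (positions 4-6)
  Group 3: 'a' x 2 (positions 7-8)
  Group 4: 'b' x 2 (positions 9-10)
Total groups: 4

4


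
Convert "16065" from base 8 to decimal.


Input: "16065" in base 8
Positional expansion:
  Digit '1' (value 1) x 8^4 = 4096
  Digit '6' (value 6) x 8^3 = 3072
  Digit '0' (value 0) x 8^2 = 0
  Digit '6' (value 6) x 8^1 = 48
  Digit '5' (value 5) x 8^0 = 5
Sum = 7221

7221


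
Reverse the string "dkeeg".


Input: dkeeg
Reading characters right to left:
  Position 4: 'g'
  Position 3: 'e'
  Position 2: 'e'
  Position 1: 'k'
  Position 0: 'd'
Reversed: geekd

geekd


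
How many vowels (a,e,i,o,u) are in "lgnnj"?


Input: lgnnj
Checking each character:
  'l' at position 0: consonant
  'g' at position 1: consonant
  'n' at position 2: consonant
  'n' at position 3: consonant
  'j' at position 4: consonant
Total vowels: 0

0


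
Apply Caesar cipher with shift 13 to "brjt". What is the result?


Caesar cipher: shift "brjt" by 13
  'b' (pos 1) + 13 = pos 14 = 'o'
  'r' (pos 17) + 13 = pos 4 = 'e'
  'j' (pos 9) + 13 = pos 22 = 'w'
  't' (pos 19) + 13 = pos 6 = 'g'
Result: oewg

oewg


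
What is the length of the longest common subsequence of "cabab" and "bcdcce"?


LCS of "cabab" and "bcdcce"
DP table:
           b    c    d    c    c    e
      0    0    0    0    0    0    0
  c   0    0    1    1    1    1    1
  a   0    0    1    1    1    1    1
  b   0    1    1    1    1    1    1
  a   0    1    1    1    1    1    1
  b   0    1    1    1    1    1    1
LCS length = dp[5][6] = 1

1


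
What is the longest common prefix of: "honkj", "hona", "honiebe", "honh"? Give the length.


Words: honkj, hona, honiebe, honh
  Position 0: all 'h' => match
  Position 1: all 'o' => match
  Position 2: all 'n' => match
  Position 3: ('k', 'a', 'i', 'h') => mismatch, stop
LCP = "hon" (length 3)

3


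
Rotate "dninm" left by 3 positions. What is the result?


Input: "dninm", rotate left by 3
First 3 characters: "dni"
Remaining characters: "nm"
Concatenate remaining + first: "nm" + "dni" = "nmdni"

nmdni


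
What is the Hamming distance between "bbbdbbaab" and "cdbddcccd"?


Comparing "bbbdbbaab" and "cdbddcccd" position by position:
  Position 0: 'b' vs 'c' => differ
  Position 1: 'b' vs 'd' => differ
  Position 2: 'b' vs 'b' => same
  Position 3: 'd' vs 'd' => same
  Position 4: 'b' vs 'd' => differ
  Position 5: 'b' vs 'c' => differ
  Position 6: 'a' vs 'c' => differ
  Position 7: 'a' vs 'c' => differ
  Position 8: 'b' vs 'd' => differ
Total differences (Hamming distance): 7

7


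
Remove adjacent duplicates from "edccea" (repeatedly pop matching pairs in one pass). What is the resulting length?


Input: edccea
Stack-based adjacent duplicate removal:
  Read 'e': push. Stack: e
  Read 'd': push. Stack: ed
  Read 'c': push. Stack: edc
  Read 'c': matches stack top 'c' => pop. Stack: ed
  Read 'e': push. Stack: ede
  Read 'a': push. Stack: edea
Final stack: "edea" (length 4)

4


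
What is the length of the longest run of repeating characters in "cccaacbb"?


Input: "cccaacbb"
Scanning for longest run:
  Position 1 ('c'): continues run of 'c', length=2
  Position 2 ('c'): continues run of 'c', length=3
  Position 3 ('a'): new char, reset run to 1
  Position 4 ('a'): continues run of 'a', length=2
  Position 5 ('c'): new char, reset run to 1
  Position 6 ('b'): new char, reset run to 1
  Position 7 ('b'): continues run of 'b', length=2
Longest run: 'c' with length 3

3


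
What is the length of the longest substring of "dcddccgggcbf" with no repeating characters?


Input: "dcddccgggcbf"
Sliding window (track last position of each char):
  Position 0 ('d'): window [0,0] length 1 -- new best
  Position 1 ('c'): window [0,1] length 2 -- new best
  Position 2 ('d'): repeat (last at 0), move window start to 1
  Position 2 ('d'): window [1,2] length 2
  Position 3 ('d'): repeat (last at 2), move window start to 3
  Position 3 ('d'): window [3,3] length 1
  Position 4 ('c'): window [3,4] length 2
  Position 5 ('c'): repeat (last at 4), move window start to 5
  Position 5 ('c'): window [5,5] length 1
  Position 6 ('g'): window [5,6] length 2
  Position 7 ('g'): repeat (last at 6), move window start to 7
  Position 7 ('g'): window [7,7] length 1
  Position 8 ('g'): repeat (last at 7), move window start to 8
  Position 8 ('g'): window [8,8] length 1
  Position 9 ('c'): window [8,9] length 2
  Position 10 ('b'): window [8,10] length 3 -- new best
  Position 11 ('f'): window [8,11] length 4 -- new best
Longest substring with no repeats: "gcbf" with length 4

4


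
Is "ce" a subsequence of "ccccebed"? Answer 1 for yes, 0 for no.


Check if "ce" is a subsequence of "ccccebed"
Greedy scan:
  Position 0 ('c'): matches sub[0] = 'c'
  Position 1 ('c'): no match needed
  Position 2 ('c'): no match needed
  Position 3 ('c'): no match needed
  Position 4 ('e'): matches sub[1] = 'e'
  Position 5 ('b'): no match needed
  Position 6 ('e'): no match needed
  Position 7 ('d'): no match needed
All 2 characters matched => is a subsequence

1


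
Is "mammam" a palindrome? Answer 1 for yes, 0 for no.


Input: mammam
Reversed: mammam
  Compare pos 0 ('m') with pos 5 ('m'): match
  Compare pos 1 ('a') with pos 4 ('a'): match
  Compare pos 2 ('m') with pos 3 ('m'): match
Result: palindrome

1


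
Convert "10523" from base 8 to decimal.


Input: "10523" in base 8
Positional expansion:
  Digit '1' (value 1) x 8^4 = 4096
  Digit '0' (value 0) x 8^3 = 0
  Digit '5' (value 5) x 8^2 = 320
  Digit '2' (value 2) x 8^1 = 16
  Digit '3' (value 3) x 8^0 = 3
Sum = 4435

4435


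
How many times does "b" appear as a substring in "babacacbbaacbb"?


Searching for "b" in "babacacbbaacbb"
Scanning each position:
  Position 0: "b" => MATCH
  Position 1: "a" => no
  Position 2: "b" => MATCH
  Position 3: "a" => no
  Position 4: "c" => no
  Position 5: "a" => no
  Position 6: "c" => no
  Position 7: "b" => MATCH
  Position 8: "b" => MATCH
  Position 9: "a" => no
  Position 10: "a" => no
  Position 11: "c" => no
  Position 12: "b" => MATCH
  Position 13: "b" => MATCH
Total occurrences: 6

6


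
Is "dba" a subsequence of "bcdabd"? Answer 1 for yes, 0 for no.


Check if "dba" is a subsequence of "bcdabd"
Greedy scan:
  Position 0 ('b'): no match needed
  Position 1 ('c'): no match needed
  Position 2 ('d'): matches sub[0] = 'd'
  Position 3 ('a'): no match needed
  Position 4 ('b'): matches sub[1] = 'b'
  Position 5 ('d'): no match needed
Only matched 2/3 characters => not a subsequence

0


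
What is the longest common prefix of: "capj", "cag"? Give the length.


Words: capj, cag
  Position 0: all 'c' => match
  Position 1: all 'a' => match
  Position 2: ('p', 'g') => mismatch, stop
LCP = "ca" (length 2)

2


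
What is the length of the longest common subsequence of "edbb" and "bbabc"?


LCS of "edbb" and "bbabc"
DP table:
           b    b    a    b    c
      0    0    0    0    0    0
  e   0    0    0    0    0    0
  d   0    0    0    0    0    0
  b   0    1    1    1    1    1
  b   0    1    2    2    2    2
LCS length = dp[4][5] = 2

2


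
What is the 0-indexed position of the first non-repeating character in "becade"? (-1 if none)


Input: becade
Character frequencies:
  'a': 1
  'b': 1
  'c': 1
  'd': 1
  'e': 2
Scanning left to right for freq == 1:
  Position 0 ('b'): unique! => answer = 0

0
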